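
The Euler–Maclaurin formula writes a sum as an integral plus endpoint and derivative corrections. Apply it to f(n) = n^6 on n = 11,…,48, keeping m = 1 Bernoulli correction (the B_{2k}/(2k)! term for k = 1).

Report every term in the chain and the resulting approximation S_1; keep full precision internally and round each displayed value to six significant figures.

S_1 ≈ 9.01076e+10

The integral term ∫_11^48 x^6 dx = 8.38641e+10.
½[f(11) + f(48)] = ½[1.77156e+06 + 1.22306e+10] = 6.11618e+09.
Running total after boundary: 8.99803e+10.
k=1: B_{2}/(2)! × [f^{(1)}(48) − f^{(1)}(11)] = 1/12 × (1.52882e+09 − 966306) = 1.27321e+08.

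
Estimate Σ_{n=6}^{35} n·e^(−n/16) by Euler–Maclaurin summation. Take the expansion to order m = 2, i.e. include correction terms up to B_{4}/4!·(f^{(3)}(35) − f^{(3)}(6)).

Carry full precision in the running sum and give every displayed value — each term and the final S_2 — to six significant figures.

Integral: ∫_6^35 x·e^(−x/16) dx = 150.373.
Endpoint term: (f(6) + f(35))/2 = (4.12374 + 3.92689)/2 = 4.02531.
Running total after boundary: 154.398.
Order-1 term: 1/12 · (-0.133234 − 0.429556) = -0.0468991.
Partial sum through k=1: 154.352.
Order-2 term: −1/720 · (0.000356094 − 0.00704740) = 9.29348e-06.

S_2 ≈ 154.352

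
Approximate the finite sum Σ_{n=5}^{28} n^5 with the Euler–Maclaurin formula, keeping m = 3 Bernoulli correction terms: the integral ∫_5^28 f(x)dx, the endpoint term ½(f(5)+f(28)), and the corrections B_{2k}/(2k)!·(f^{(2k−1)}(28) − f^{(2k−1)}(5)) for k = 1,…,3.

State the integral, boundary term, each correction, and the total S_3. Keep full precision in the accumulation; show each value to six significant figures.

S_3 ≈ 8.91750e+07

Integral: ∫_5^28 x^5 dx = 8.03124e+07.
Endpoint term: (f(5) + f(28))/2 = (3125.00 + 1.72104e+07)/2 = 8.60675e+06.
Running total after boundary: 8.89192e+07.
Correction k=1: B_{2}/2! · (f^{(1)}(28) − f^{(1)}(5)) = 1/12 · (3.07328e+06 − 3125.00) = 255846.
After k=1: 8.91750e+07.
Correction k=2: B_{4}/4! · (f^{(3)}(28) − f^{(3)}(5)) = −1/720 · (47040.0 − 1500.00) = -63.2500.
After k=2: 8.91750e+07.
Correction k=3: B_{6}/6! · (f^{(5)}(28) − f^{(5)}(5)) = 1/30240 · (120.000 − 120.000) = 0.00000.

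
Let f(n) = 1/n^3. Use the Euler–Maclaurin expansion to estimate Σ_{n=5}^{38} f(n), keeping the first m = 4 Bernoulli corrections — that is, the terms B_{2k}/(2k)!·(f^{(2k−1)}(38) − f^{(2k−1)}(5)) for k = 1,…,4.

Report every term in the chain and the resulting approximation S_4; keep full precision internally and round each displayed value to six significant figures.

S_4 ≈ 0.0240576

The integral term ∫_5^38 1/x^3 dx = 0.0196537.
Boundary: ½(f(5) + f(38)) = ½(0.00800000 + 1.82242e-05) = 0.00400911.
Running total after boundary: 0.0236629.
k=1: B_{2}/(2)! × [f^{(1)}(38) − f^{(1)}(5)] = 1/12 × (-1.43876e-06 − (-0.00480000)) = 0.000399880.
Partial sum through k=1: 0.0240627.
k=2: B_{4}/(4)! × [f^{(3)}(38) − f^{(3)}(5)] = −1/720 × (-1.99274e-08 − (-0.00384000)) = -5.33331e-06.
Partial sum through k=2: 0.0240574.
k=3: B_{6}/(6)! × [f^{(5)}(38) − f^{(5)}(5)] = 1/30240 × (-5.79605e-10 − (-0.00645120)) = 2.13333e-07.
Partial sum through k=3: 0.0240576.
k=4: B_{8}/(8)! × [f^{(7)}(38) − f^{(7)}(5)] = −1/1209600 × (-2.88999e-11 − (-0.0185795)) = -1.53600e-08.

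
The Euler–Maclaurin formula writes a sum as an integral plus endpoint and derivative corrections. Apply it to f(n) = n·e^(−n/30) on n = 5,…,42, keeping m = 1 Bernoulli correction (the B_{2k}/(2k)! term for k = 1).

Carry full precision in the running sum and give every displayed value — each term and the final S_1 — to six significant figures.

S_1 ≈ 363.384

∫_5^42 x·e^(−x/30) dx evaluates to 356.156.
Endpoint term: (f(5) + f(42))/2 = (4.23241 + 10.3571)/2 = 7.29474.
Running total after boundary: 363.451.
Correction k=1: B_{2}/2! · (f^{(1)}(42) − f^{(1)}(5)) = 1/12 · (-0.0986388 − 0.705401) = -0.0670034.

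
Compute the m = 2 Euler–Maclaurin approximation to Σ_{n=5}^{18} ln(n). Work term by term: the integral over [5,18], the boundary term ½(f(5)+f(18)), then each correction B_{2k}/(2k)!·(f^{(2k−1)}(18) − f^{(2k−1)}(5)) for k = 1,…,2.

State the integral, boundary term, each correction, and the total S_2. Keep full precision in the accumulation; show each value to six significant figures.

The integral term ∫_5^18 ln(x) dx = 30.9795.
Endpoint term: (f(5) + f(18))/2 = (1.60944 + 2.89037)/2 = 2.24990.
Running total after boundary: 33.2294.
Order-1 term: 1/12 · (0.0555556 − 0.200000) = -0.0120370.
After k=1: 33.2174.
Order-2 term: −1/720 · (0.000342936 − 0.0160000) = 2.17459e-05.

S_2 ≈ 33.2174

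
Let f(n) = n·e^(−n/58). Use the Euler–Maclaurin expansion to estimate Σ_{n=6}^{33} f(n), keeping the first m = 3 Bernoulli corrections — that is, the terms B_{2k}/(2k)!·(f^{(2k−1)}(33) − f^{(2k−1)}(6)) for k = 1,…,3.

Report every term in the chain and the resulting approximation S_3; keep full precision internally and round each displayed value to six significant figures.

S_3 ≈ 371.261

Integral: ∫_6^33 x·e^(−x/58) dx = 359.262.
½[f(6) + f(33)] = ½[5.41034 + 18.6817] = 12.0460.
Running total after boundary: 371.308.
Correction k=1: B_{2}/2! · (f^{(1)}(33) − f^{(1)}(6)) = 1/12 · (0.244013 − 0.808441) = -0.0470356.
After k=1: 371.261.
Correction k=2: B_{4}/4! · (f^{(3)}(33) − f^{(3)}(6)) = −1/720 · (0.000409107 − 0.000776423) = 5.10161e-07.
After k=2: 371.261.
Correction k=3: B_{6}/6! · (f^{(5)}(33) − f^{(5)}(6)) = 1/30240 · (2.21664e-07 − 3.90168e-07) = -5.57222e-12.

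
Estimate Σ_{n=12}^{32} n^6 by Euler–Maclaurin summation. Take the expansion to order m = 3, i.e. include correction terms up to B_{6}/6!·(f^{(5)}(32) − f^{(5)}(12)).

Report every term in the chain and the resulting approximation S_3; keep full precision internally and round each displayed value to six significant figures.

The integral term ∫_12^32 x^6 dx = 4.90342e+09.
Endpoint term: (f(12) + f(32))/2 = (2.98598e+06 + 1.07374e+09)/2 = 5.38364e+08.
So far: 5.44178e+09.
Correction k=1: B_{2}/2! · (f^{(1)}(32) − f^{(1)}(12)) = 1/12 · (2.01327e+08 − 1.49299e+06) = 1.66528e+07.
Running total after k=1: 5.45843e+09.
Correction k=2: B_{4}/4! · (f^{(3)}(32) − f^{(3)}(12)) = −1/720 · (3.93216e+06 − 207360) = -5173.33.
Running total after k=2: 5.45843e+09.
Correction k=3: B_{6}/6! · (f^{(5)}(32) − f^{(5)}(12)) = 1/30240 · (23040.0 − 8640.00) = 0.476190.

S_3 ≈ 5.45843e+09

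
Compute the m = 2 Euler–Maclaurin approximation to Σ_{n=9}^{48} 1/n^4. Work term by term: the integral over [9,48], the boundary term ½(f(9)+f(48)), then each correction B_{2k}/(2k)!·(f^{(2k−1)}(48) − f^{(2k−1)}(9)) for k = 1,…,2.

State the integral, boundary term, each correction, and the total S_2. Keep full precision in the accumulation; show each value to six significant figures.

∫_9^48 1/x^4 dx evaluates to 0.000454233.
Boundary: ½(f(9) + f(48)) = ½(0.000152416 + 1.88380e-07) = 7.63021e-05.
Running total after boundary: 0.000530535.
Order-1 term: 1/12 · (-1.56983e-08 − (-6.77404e-05)) = 5.64372e-06.
Partial sum through k=1: 0.000536179.
Order-2 term: −1/720 · (-2.04406e-10 − (-2.50890e-05)) = -3.48456e-08.

S_2 ≈ 0.000536144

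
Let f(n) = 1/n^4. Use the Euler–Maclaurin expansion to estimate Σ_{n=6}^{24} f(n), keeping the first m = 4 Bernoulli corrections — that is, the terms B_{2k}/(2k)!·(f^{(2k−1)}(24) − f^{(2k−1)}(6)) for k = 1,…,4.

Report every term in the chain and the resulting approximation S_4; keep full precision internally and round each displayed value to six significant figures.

Integral: ∫_6^24 1/x^4 dx = 0.00151910.
½[f(6) + f(24)] = ½[0.000771605 + 3.01408e-06] = 0.000387310.
Integral + boundary = 0.00190641.
Order-1 term: 1/12 · (-5.02347e-07 − (-0.000514403)) = 4.28251e-05.
After k=1: 0.00194923.
Order-2 term: −1/720 · (-2.61639e-08 − (-0.000428669)) = -5.95338e-07.
After k=2: 0.00194864.
Order-3 term: 1/30240 · (-2.54371e-09 − (-0.000666819)) = 2.20508e-08.
After k=3: 0.00194866.
Order-4 term: −1/1209600 · (-3.97455e-10 − (-0.00166705)) = -1.37818e-09.

S_4 ≈ 0.00194866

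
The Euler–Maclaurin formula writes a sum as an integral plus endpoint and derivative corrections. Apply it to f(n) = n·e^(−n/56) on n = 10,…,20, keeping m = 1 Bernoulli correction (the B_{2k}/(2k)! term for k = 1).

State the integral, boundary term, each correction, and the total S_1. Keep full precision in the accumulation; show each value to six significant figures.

∫_10^20 x·e^(−x/56) dx evaluates to 113.766.
Endpoint term: (f(10) + f(20))/2 = (8.36464 + 13.9935)/2 = 11.1790.
So far: 124.945.
Order-1 term: 1/12 · (0.449789 − 0.687096) = -0.0197755.

S_1 ≈ 124.925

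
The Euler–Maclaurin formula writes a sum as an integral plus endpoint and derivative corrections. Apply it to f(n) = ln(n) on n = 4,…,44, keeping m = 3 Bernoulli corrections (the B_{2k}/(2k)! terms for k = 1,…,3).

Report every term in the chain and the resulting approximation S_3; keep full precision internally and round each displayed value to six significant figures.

S_3 ≈ 123.526

Integral: ∫_4^44 ln(x) dx = 120.959.
Boundary: ½(f(4) + f(44)) = ½(1.38629 + 3.78419) = 2.58524.
Running total after boundary: 123.544.
Correction k=1: B_{2}/2! · (f^{(1)}(44) − f^{(1)}(4)) = 1/12 · (0.0227273 − 0.250000) = -0.0189394.
After k=1: 123.525.
Correction k=2: B_{4}/4! · (f^{(3)}(44) − f^{(3)}(4)) = −1/720 · (2.34786e-05 − 0.0312500) = 4.33702e-05.
After k=2: 123.526.
Correction k=3: B_{6}/6! · (f^{(5)}(44) − f^{(5)}(4)) = 1/30240 · (1.45528e-07 − 0.0234375) = -7.75045e-07.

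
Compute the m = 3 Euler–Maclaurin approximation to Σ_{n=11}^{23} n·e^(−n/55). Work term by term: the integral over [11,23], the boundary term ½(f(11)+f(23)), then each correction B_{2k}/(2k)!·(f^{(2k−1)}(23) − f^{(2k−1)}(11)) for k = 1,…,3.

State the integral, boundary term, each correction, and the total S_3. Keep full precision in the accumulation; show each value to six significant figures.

S_3 ≈ 160.182

The integral term ∫_11^23 x·e^(−x/55) dx = 148.132.
½[f(11) + f(23)] = ½[9.00604 + 15.1396] = 12.0728.
Integral + boundary = 160.205.
k=1: B_{2}/(2)! × [f^{(1)}(23) − f^{(1)}(11)] = 1/12 × (0.382977 − 0.654985) = -0.0226673.
After k=1: 160.182.
k=2: B_{4}/(4)! × [f^{(3)}(23) − f^{(3)}(11)] = −1/720 × (0.000561806 − 0.000757833) = 2.72261e-07.
After k=2: 160.182.
k=3: B_{6}/(6)! × [f^{(5)}(23) − f^{(5)}(11)] = 1/30240 × (3.29589e-07 − 4.29469e-07) = -3.30289e-12.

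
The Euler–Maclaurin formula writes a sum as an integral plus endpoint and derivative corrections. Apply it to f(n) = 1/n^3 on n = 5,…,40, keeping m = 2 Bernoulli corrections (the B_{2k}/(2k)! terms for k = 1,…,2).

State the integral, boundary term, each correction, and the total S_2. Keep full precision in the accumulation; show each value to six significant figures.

S_2 ≈ 0.0240899

∫_5^40 1/x^3 dx evaluates to 0.0196875.
Boundary: ½(f(5) + f(40)) = ½(0.00800000 + 1.56250e-05) = 0.00400781.
So far: 0.0236953.
Order-1 term: 1/12 · (-1.17187e-06 − (-0.00480000)) = 0.000399902.
Partial sum through k=1: 0.0240952.
Order-2 term: −1/720 · (-1.46484e-08 − (-0.00384000)) = -5.33331e-06.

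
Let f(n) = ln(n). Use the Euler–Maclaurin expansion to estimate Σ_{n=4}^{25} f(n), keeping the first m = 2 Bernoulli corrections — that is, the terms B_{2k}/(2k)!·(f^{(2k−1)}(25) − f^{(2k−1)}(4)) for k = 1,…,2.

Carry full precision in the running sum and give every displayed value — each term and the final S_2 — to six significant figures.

S_2 ≈ 56.2118

∫_4^25 ln(x) dx evaluates to 53.9267.
½[f(4) + f(25)] = ½[1.38629 + 3.21888] = 2.30259.
Running total after boundary: 56.2293.
k=1: B_{2}/(2)! × [f^{(1)}(25) − f^{(1)}(4)] = 1/12 × (0.0400000 − 0.250000) = -0.0175000.
After k=1: 56.2118.
k=2: B_{4}/(4)! × [f^{(3)}(25) − f^{(3)}(4)] = −1/720 × (0.000128000 − 0.0312500) = 4.32250e-05.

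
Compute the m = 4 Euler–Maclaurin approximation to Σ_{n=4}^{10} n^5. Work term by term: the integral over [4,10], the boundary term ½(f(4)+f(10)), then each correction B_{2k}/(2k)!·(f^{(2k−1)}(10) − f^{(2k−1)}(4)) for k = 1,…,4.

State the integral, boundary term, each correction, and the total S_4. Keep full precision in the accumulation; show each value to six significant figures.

The integral term ∫_4^10 x^5 dx = 165984.
Boundary: ½(f(4) + f(10)) = ½(1024.00 + 100000) = 50512.0.
So far: 216496.
Correction k=1: B_{2}/2! · (f^{(1)}(10) − f^{(1)}(4)) = 1/12 · (50000.0 − 1280.00) = 4060.00.
Partial sum through k=1: 220556.
Correction k=2: B_{4}/4! · (f^{(3)}(10) − f^{(3)}(4)) = −1/720 · (6000.00 − 960.000) = -7.00000.
Partial sum through k=2: 220549.
Correction k=3: B_{6}/6! · (f^{(5)}(10) − f^{(5)}(4)) = 1/30240 · (120.000 − 120.000) = 0.00000.
Partial sum through k=3: 220549.
Correction k=4: B_{8}/8! · (f^{(7)}(10) − f^{(7)}(4)) = −1/1209600 · (0.00000 − 0.00000) = 0.00000.

S_4 ≈ 220549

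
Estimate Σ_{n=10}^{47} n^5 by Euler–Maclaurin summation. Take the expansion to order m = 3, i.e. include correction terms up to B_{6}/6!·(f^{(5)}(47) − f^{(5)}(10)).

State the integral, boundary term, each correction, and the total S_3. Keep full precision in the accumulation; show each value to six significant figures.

Integral: ∫_10^47 x^5 dx = 1.79637e+09.
½[f(10) + f(47)] = ½[100000 + 2.29345e+08] = 1.14723e+08.
Running total after boundary: 1.91109e+09.
k=1: B_{2}/(2)! × [f^{(1)}(47) − f^{(1)}(10)] = 1/12 × (2.43984e+07 − 50000.0) = 2.02903e+06.
Partial sum through k=1: 1.91312e+09.
k=2: B_{4}/(4)! × [f^{(3)}(47) − f^{(3)}(10)] = −1/720 × (132540 − 6000.00) = -175.750.
Partial sum through k=2: 1.91312e+09.
k=3: B_{6}/(6)! × [f^{(5)}(47) − f^{(5)}(10)] = 1/30240 × (120.000 − 120.000) = 0.00000.

S_3 ≈ 1.91312e+09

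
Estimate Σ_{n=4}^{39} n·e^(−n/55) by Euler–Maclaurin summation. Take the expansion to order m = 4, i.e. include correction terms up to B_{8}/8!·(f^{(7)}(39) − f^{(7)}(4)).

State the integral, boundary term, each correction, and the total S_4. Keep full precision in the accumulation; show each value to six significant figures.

Integral: ∫_4^39 x·e^(−x/55) dx = 473.265.
½[f(4) + f(39)] = ½[3.71942 + 19.1916] = 11.4555.
Integral + boundary = 484.721.
Correction k=1: B_{2}/2! · (f^{(1)}(39) − f^{(1)}(4)) = 1/12 · (0.143154 − 0.862229) = -0.0599229.
Running total after k=1: 484.661.
Correction k=2: B_{4}/4! · (f^{(3)}(39) − f^{(3)}(4)) = −1/720 · (0.000372673 − 0.000899814) = 7.32140e-07.
Running total after k=2: 484.661.
Correction k=3: B_{6}/6! · (f^{(5)}(39) − f^{(5)}(4)) = 1/30240 · (2.30751e-07 − 5.00692e-07) = -8.92661e-12.
Running total after k=3: 484.661.
Correction k=4: B_{8}/8! · (f^{(7)}(39) − f^{(7)}(4)) = −1/1209600 · (1.11836e-10 − 2.32703e-10) = 9.99224e-17.

S_4 ≈ 484.661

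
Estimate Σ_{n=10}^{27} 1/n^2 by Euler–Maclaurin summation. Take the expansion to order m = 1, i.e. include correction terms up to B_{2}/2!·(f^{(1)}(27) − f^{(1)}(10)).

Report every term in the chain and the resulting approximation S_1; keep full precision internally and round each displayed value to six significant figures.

∫_10^27 1/x^2 dx evaluates to 0.0629630.
Endpoint term: (f(10) + f(27))/2 = (0.0100000 + 0.00137174)/2 = 0.00568587.
Running total after boundary: 0.0686488.
k=1: B_{2}/(2)! × [f^{(1)}(27) − f^{(1)}(10)] = 1/12 × (-0.000101611 − (-0.00200000)) = 0.000158199.

S_1 ≈ 0.0688070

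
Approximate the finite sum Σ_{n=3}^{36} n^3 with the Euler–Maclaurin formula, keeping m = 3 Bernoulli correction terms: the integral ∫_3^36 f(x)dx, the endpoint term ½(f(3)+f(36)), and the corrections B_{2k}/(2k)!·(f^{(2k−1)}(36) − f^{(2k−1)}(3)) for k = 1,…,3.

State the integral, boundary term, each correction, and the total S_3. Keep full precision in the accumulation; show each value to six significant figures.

Integral: ∫_3^36 x^3 dx = 419884.
Endpoint term: (f(3) + f(36))/2 = (27.0000 + 46656.0)/2 = 23341.5.
So far: 443225.
k=1: B_{2}/(2)! × [f^{(1)}(36) − f^{(1)}(3)] = 1/12 × (3888.00 − 27.0000) = 321.750.
After k=1: 443547.
k=2: B_{4}/(4)! × [f^{(3)}(36) − f^{(3)}(3)] = −1/720 × (6.00000 − 6.00000) = 0.00000.
After k=2: 443547.
k=3: B_{6}/(6)! × [f^{(5)}(36) − f^{(5)}(3)] = 1/30240 × (0.00000 − 0.00000) = 0.00000.

S_3 ≈ 443547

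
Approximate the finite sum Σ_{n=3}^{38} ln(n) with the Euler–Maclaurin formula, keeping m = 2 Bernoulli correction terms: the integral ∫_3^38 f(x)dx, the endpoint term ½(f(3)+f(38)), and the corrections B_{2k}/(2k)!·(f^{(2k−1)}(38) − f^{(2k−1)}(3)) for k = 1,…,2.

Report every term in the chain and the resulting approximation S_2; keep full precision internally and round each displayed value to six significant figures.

The integral term ∫_3^38 ln(x) dx = 99.9324.
Boundary: ½(f(3) + f(38)) = ½(1.09861 + 3.63759) = 2.36810.
Running total after boundary: 102.301.
Correction k=1: B_{2}/2! · (f^{(1)}(38) − f^{(1)}(3)) = 1/12 · (0.0263158 − 0.333333) = -0.0255848.
After k=1: 102.275.
Correction k=2: B_{4}/4! · (f^{(3)}(38) − f^{(3)}(3)) = −1/720 · (3.64485e-05 − 0.0740741) = 0.000102830.

S_2 ≈ 102.275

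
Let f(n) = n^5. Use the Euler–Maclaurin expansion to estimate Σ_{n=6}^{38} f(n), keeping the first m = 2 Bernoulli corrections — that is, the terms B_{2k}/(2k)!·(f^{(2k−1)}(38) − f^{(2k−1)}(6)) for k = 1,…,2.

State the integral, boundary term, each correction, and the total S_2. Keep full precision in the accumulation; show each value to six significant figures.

The integral term ∫_6^38 x^5 dx = 5.01815e+08.
Endpoint term: (f(6) + f(38))/2 = (7776.00 + 7.92352e+07)/2 = 3.96215e+07.
Integral + boundary = 5.41436e+08.
k=1: B_{2}/(2)! × [f^{(1)}(38) − f^{(1)}(6)] = 1/12 × (1.04257e+07 − 6480.00) = 868267.
Partial sum through k=1: 5.42305e+08.
k=2: B_{4}/(4)! × [f^{(3)}(38) − f^{(3)}(6)] = −1/720 × (86640.0 − 2160.00) = -117.333.

S_2 ≈ 5.42305e+08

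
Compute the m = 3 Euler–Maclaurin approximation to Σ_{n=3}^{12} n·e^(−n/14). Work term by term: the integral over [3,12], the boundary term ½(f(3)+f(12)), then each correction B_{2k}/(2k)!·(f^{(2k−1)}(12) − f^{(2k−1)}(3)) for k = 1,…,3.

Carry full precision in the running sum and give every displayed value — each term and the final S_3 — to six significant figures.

S_3 ≈ 41.3314

The integral term ∫_3^12 x·e^(−x/14) dx = 37.6223.
½[f(3) + f(12)] = ½[2.42135 + 5.09247] = 3.75691.
Integral + boundary = 41.3792.
Correction k=1: B_{2}/2! · (f^{(1)}(12) − f^{(1)}(3)) = 1/12 · (0.0606247 − 0.634164) = -0.0477949.
After k=1: 41.3314.
Correction k=2: B_{4}/4! · (f^{(3)}(12) − f^{(3)}(3)) = −1/720 · (0.00463964 − 0.0114714) = 9.48858e-06.
After k=2: 41.3314.
Correction k=3: B_{6}/6! · (f^{(5)}(12) − f^{(5)}(3)) = 1/30240 · (4.57652e-05 − 0.000100548) = -1.81159e-09.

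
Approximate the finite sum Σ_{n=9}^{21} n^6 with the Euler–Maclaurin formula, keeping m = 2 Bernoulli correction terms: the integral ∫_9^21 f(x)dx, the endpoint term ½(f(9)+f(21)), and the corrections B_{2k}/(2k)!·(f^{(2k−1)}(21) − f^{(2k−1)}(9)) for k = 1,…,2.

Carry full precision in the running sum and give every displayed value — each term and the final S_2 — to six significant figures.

Integral: ∫_9^21 x^6 dx = 2.56615e+08.
Boundary: ½(f(9) + f(21)) = ½(531441 + 8.57661e+07) = 4.31488e+07.
Integral + boundary = 2.99764e+08.
Correction k=1: B_{2}/2! · (f^{(1)}(21) − f^{(1)}(9)) = 1/12 · (2.45046e+07 − 354294) = 2.01253e+06.
Partial sum through k=1: 3.01776e+08.
Correction k=2: B_{4}/4! · (f^{(3)}(21) − f^{(3)}(9)) = −1/720 · (1.11132e+06 − 87480.0) = -1422.00.

S_2 ≈ 3.01775e+08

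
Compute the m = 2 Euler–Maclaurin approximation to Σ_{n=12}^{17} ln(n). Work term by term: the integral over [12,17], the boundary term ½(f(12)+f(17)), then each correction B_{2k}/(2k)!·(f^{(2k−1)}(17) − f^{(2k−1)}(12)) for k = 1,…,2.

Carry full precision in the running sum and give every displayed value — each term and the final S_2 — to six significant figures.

∫_12^17 ln(x) dx evaluates to 13.3457.
Boundary: ½(f(12) + f(17)) = ½(2.48491 + 2.83321) = 2.65906.
Running total after boundary: 16.0048.
Order-1 term: 1/12 · (0.0588235 − 0.0833333) = -0.00204248.
Partial sum through k=1: 16.0028.
Order-2 term: −1/720 · (0.000407083 − 0.00115741) = 1.04212e-06.

S_2 ≈ 16.0028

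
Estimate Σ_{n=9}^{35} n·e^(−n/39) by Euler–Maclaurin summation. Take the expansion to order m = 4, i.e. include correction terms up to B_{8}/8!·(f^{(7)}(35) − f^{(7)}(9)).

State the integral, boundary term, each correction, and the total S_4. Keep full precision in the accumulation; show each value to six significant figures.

∫_9^35 x·e^(−x/39) dx evaluates to 309.851.
Boundary: ½(f(9) + f(35)) = ½(7.14530 + 14.2665) = 10.7059.
Integral + boundary = 320.557.
Correction k=1: B_{2}/2! · (f^{(1)}(35) − f^{(1)}(9)) = 1/12 · (0.0418065 − 0.610710) = -0.0474086.
Partial sum through k=1: 320.509.
Correction k=2: B_{4}/4! · (f^{(3)}(35) − f^{(3)}(9)) = −1/720 · (0.000563467 − 0.00144547) = 1.22500e-06.
Partial sum through k=2: 320.509.
Correction k=3: B_{6}/6! · (f^{(5)}(35) − f^{(5)}(9)) = 1/30240 · (7.22846e-07 − 1.63670e-06) = -3.02199e-11.
Partial sum through k=3: 320.509.
Correction k=4: B_{8}/8! · (f^{(7)}(35) − f^{(7)}(9)) = −1/1209600 · (7.06925e-10 − 1.52732e-09) = 6.78236e-16.

S_4 ≈ 320.509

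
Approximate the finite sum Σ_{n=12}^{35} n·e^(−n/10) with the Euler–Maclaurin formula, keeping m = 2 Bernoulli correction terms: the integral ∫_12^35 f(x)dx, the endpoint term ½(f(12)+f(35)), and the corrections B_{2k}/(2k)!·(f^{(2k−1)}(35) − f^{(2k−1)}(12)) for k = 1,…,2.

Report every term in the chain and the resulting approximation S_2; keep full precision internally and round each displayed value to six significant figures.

The integral term ∫_12^35 x·e^(−x/10) dx = 52.6739.
½[f(12) + f(35)] = ½[3.61433 + 1.05691] = 2.33562.
So far: 55.0095.
Order-1 term: 1/12 · (-0.0754935 − (-0.0602388)) = -0.00127122.
After k=1: 55.0083.
Order-2 term: −1/720 · (-0.000150987 − 0.00542150) = 7.73956e-06.

S_2 ≈ 55.0083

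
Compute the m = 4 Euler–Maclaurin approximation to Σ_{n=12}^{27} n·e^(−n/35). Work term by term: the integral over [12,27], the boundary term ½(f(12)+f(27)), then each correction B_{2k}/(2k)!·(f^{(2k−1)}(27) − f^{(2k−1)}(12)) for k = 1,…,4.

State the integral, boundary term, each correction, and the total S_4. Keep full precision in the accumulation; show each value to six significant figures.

S_4 ≈ 174.688

Integral: ∫_12^27 x·e^(−x/35) dx = 164.218.
Boundary: ½(f(12) + f(27)) = ½(8.51688 + 12.4835) = 10.5002.
Running total after boundary: 174.718.
Order-1 term: 1/12 · (0.105680 − 0.466400) = -0.0300600.
After k=1: 174.688.
Order-2 term: −1/720 · (0.000841130 − 0.00153949) = 9.69949e-07.
After k=2: 174.688.
Order-3 term: 1/30240 · (1.30285e-06 − 2.20265e-06) = -2.97555e-11.
After k=3: 174.688.
Order-4 term: −1/1209600 · (1.56658e-09 − 2.57027e-09) = 8.29768e-16.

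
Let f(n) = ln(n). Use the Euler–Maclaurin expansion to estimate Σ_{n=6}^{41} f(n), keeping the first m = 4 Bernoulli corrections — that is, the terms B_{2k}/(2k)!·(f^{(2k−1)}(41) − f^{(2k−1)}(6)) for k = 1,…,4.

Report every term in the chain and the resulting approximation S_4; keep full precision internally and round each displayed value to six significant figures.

S_4 ≈ 109.247

∫_6^41 ln(x) dx evaluates to 106.506.
Boundary: ½(f(6) + f(41)) = ½(1.79176 + 3.71357) = 2.75267.
Integral + boundary = 109.259.
k=1: B_{2}/(2)! × [f^{(1)}(41) − f^{(1)}(6)] = 1/12 × (0.0243902 − 0.166667) = -0.0118564.
Partial sum through k=1: 109.247.
k=2: B_{4}/(4)! × [f^{(3)}(41) − f^{(3)}(6)] = −1/720 × (2.90187e-05 − 0.00925926) = 1.28198e-05.
Partial sum through k=2: 109.247.
k=3: B_{6}/(6)! × [f^{(5)}(41) − f^{(5)}(6)] = 1/30240 × (2.07153e-07 − 0.00308642) = -1.02057e-07.
Partial sum through k=3: 109.247.
k=4: B_{8}/(8)! × [f^{(7)}(41) − f^{(7)}(6)] = −1/1209600 × (3.69697e-09 − 0.00257202) = 2.12633e-09.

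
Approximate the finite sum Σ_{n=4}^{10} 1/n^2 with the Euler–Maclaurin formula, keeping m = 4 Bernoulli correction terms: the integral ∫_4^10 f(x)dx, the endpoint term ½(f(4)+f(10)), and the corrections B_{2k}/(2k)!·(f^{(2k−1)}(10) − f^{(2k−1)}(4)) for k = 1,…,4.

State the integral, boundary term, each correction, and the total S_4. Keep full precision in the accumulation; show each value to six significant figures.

S_4 ≈ 0.188657

Integral: ∫_4^10 1/x^2 dx = 0.150000.
Boundary: ½(f(4) + f(10)) = ½(0.0625000 + 0.0100000) = 0.0362500.
Running total after boundary: 0.186250.
Order-1 term: 1/12 · (-0.00200000 − (-0.0312500)) = 0.00243750.
After k=1: 0.188688.
Order-2 term: −1/720 · (-0.000240000 − (-0.0234375)) = -3.22188e-05.
After k=2: 0.188655.
Order-3 term: 1/30240 · (-7.20000e-05 − (-0.0439453)) = 1.45084e-06.
After k=3: 0.188657.
Order-4 term: −1/1209600 · (-4.03200e-05 − (-0.153809)) = -1.27123e-07.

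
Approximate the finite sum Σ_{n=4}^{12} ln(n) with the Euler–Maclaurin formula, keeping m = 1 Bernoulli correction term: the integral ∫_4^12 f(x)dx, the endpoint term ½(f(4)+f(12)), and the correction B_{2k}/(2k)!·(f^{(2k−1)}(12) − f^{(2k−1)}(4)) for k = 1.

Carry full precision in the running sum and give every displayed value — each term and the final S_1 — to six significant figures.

S_1 ≈ 18.1954

The integral term ∫_4^12 ln(x) dx = 16.2737.
½[f(4) + f(12)] = ½[1.38629 + 2.48491] = 1.93560.
Running total after boundary: 18.2093.
Order-1 term: 1/12 · (0.0833333 − 0.250000) = -0.0138889.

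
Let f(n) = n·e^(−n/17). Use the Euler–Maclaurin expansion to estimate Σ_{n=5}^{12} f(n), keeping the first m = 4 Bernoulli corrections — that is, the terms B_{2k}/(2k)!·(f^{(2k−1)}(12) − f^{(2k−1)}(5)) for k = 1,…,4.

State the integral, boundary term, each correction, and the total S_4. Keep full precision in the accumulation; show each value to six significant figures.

∫_5^12 x·e^(−x/17) dx evaluates to 35.3199.
Boundary: ½(f(5) + f(12)) = ½(3.72594 + 5.92407) = 4.82501.
Integral + boundary = 40.1449.
Order-1 term: 1/12 · (0.145198 − 0.526016) = -0.0317348.
After k=1: 40.1132.
Order-2 term: −1/720 · (0.00391884 − 0.00697714) = 4.24764e-06.
After k=2: 40.1132.
Order-3 term: 1/30240 · (2.53815e-05 − 4.19867e-05) = -5.49113e-10.
After k=3: 40.1132.
Order-4 term: −1/1209600 · (1.28730e-07 − 2.07028e-07) = 6.47302e-14.

S_4 ≈ 40.1132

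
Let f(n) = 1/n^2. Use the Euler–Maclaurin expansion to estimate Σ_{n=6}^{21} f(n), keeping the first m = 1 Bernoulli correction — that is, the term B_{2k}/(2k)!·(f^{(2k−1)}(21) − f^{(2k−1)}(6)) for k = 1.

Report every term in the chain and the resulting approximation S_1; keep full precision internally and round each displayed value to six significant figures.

Integral: ∫_6^21 1/x^2 dx = 0.119048.
½[f(6) + f(21)] = ½[0.0277778 + 0.00226757] = 0.0150227.
So far: 0.134070.
k=1: B_{2}/(2)! × [f^{(1)}(21) − f^{(1)}(6)] = 1/12 × (-0.000215959 − (-0.00925926)) = 0.000753608.

S_1 ≈ 0.134824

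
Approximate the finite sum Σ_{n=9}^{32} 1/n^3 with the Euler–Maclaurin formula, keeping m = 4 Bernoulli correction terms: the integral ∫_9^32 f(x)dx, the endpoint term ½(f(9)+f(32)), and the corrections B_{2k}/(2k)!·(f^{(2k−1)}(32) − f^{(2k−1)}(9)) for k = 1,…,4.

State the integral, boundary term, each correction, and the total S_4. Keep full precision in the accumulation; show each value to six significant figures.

∫_9^32 1/x^3 dx evaluates to 0.00568456.
Endpoint term: (f(9) + f(32))/2 = (0.00137174 + 3.05176e-05)/2 = 0.000701130.
Running total after boundary: 0.00638569.
Correction k=1: B_{2}/2! · (f^{(1)}(32) − f^{(1)}(9)) = 1/12 · (-2.86102e-06 − (-0.000457247)) = 3.78655e-05.
After k=1: 0.00642355.
Correction k=2: B_{4}/4! · (f^{(3)}(32) − f^{(3)}(9)) = −1/720 · (-5.58794e-08 − (-0.000112901)) = -1.56729e-07.
After k=2: 0.00642340.
Correction k=3: B_{6}/6! · (f^{(5)}(32) − f^{(5)}(9)) = 1/30240 · (-2.29193e-09 − (-5.85410e-05)) = 1.93581e-09.
After k=3: 0.00642340.
Correction k=4: B_{8}/8! · (f^{(7)}(32) − f^{(7)}(9)) = −1/1209600 · (-1.61151e-10 − (-5.20365e-05)) = -4.30194e-11.

S_4 ≈ 0.00642340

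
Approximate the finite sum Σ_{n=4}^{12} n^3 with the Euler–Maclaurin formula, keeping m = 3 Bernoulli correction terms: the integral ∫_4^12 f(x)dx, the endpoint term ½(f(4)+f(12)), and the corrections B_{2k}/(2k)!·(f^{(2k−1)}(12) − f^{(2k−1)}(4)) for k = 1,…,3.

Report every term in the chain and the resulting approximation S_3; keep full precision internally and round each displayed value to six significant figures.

S_3 ≈ 6048.00

The integral term ∫_4^12 x^3 dx = 5120.00.
Boundary: ½(f(4) + f(12)) = ½(64.0000 + 1728.00) = 896.000.
Integral + boundary = 6016.00.
k=1: B_{2}/(2)! × [f^{(1)}(12) − f^{(1)}(4)] = 1/12 × (432.000 − 48.0000) = 32.0000.
Running total after k=1: 6048.00.
k=2: B_{4}/(4)! × [f^{(3)}(12) − f^{(3)}(4)] = −1/720 × (6.00000 − 6.00000) = 0.00000.
Running total after k=2: 6048.00.
k=3: B_{6}/(6)! × [f^{(5)}(12) − f^{(5)}(4)] = 1/30240 × (0.00000 − 0.00000) = 0.00000.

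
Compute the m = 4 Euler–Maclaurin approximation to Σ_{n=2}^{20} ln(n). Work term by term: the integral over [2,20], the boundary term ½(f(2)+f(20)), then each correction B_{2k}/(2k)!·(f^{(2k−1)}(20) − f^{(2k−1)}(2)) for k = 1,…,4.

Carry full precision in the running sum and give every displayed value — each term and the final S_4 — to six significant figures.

∫_2^20 ln(x) dx evaluates to 40.5284.
Endpoint term: (f(2) + f(20))/2 = (0.693147 + 2.99573)/2 = 1.84444.
So far: 42.3728.
k=1: B_{2}/(2)! × [f^{(1)}(20) − f^{(1)}(2)] = 1/12 × (0.0500000 − 0.500000) = -0.0375000.
Running total after k=1: 42.3353.
k=2: B_{4}/(4)! × [f^{(3)}(20) − f^{(3)}(2)] = −1/720 × (0.000250000 − 0.250000) = 0.000346875.
Running total after k=2: 42.3356.
k=3: B_{6}/(6)! × [f^{(5)}(20) − f^{(5)}(2)] = 1/30240 × (7.50000e-06 − 0.750000) = -2.48013e-05.
Running total after k=3: 42.3356.
k=4: B_{8}/(8)! × [f^{(7)}(20) − f^{(7)}(2)] = −1/1209600 × (5.62500e-07 − 5.62500) = 4.65030e-06.

S_4 ≈ 42.3356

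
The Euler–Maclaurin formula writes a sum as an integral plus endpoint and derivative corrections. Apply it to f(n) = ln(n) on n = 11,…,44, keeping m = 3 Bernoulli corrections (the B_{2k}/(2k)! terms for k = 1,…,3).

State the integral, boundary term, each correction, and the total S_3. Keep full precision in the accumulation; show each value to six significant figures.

S_3 ≈ 110.213

Integral: ∫_11^44 ln(x) dx = 107.127.
Endpoint term: (f(11) + f(44))/2 = (2.39790 + 3.78419)/2 = 3.09104.
So far: 110.219.
k=1: B_{2}/(2)! × [f^{(1)}(44) − f^{(1)}(11)] = 1/12 × (0.0227273 − 0.0909091) = -0.00568182.
Partial sum through k=1: 110.213.
k=2: B_{4}/(4)! × [f^{(3)}(44) − f^{(3)}(11)] = −1/720 × (2.34786e-05 − 0.00150263) = 2.05438e-06.
Partial sum through k=2: 110.213.
k=3: B_{6}/(6)! × [f^{(5)}(44) − f^{(5)}(11)] = 1/30240 × (1.45528e-07 − 0.000149021) = -4.92313e-09.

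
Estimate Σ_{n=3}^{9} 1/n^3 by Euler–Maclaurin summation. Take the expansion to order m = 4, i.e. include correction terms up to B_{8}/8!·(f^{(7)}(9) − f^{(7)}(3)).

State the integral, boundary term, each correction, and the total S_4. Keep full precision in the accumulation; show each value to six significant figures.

S_4 ≈ 0.0715314

∫_3^9 1/x^3 dx evaluates to 0.0493827.
½[f(3) + f(9)] = ½[0.0370370 + 0.00137174] = 0.0192044.
Integral + boundary = 0.0685871.
k=1: B_{2}/(2)! × [f^{(1)}(9) − f^{(1)}(3)] = 1/12 × (-0.000457247 − (-0.0370370)) = 0.00304832.
Partial sum through k=1: 0.0716354.
k=2: B_{4}/(4)! × [f^{(3)}(9) − f^{(3)}(3)] = −1/720 × (-0.000112901 − (-0.0823045)) = -0.000114155.
Partial sum through k=2: 0.0715213.
k=3: B_{6}/(6)! × [f^{(5)}(9) − f^{(5)}(3)] = 1/30240 × (-5.85410e-05 − (-0.384088)) = 1.26994e-05.
Partial sum through k=3: 0.0715340.
k=4: B_{8}/(8)! × [f^{(7)}(9) − f^{(7)}(3)] = −1/1209600 × (-5.20365e-05 − (-3.07270)) = -2.54022e-06.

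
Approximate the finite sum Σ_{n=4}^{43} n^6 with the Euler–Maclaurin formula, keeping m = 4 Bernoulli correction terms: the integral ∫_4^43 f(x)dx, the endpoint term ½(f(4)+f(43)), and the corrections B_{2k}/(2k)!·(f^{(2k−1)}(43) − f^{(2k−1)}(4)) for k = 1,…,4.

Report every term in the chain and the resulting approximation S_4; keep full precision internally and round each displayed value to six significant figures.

∫_4^43 x^6 dx evaluates to 3.88312e+10.
Boundary: ½(f(4) + f(43)) = ½(4096.00 + 6.32136e+09) = 3.16068e+09.
Running total after boundary: 4.19919e+10.
k=1: B_{2}/(2)! × [f^{(1)}(43) − f^{(1)}(4)] = 1/12 × (8.82051e+08 − 6144.00) = 7.35037e+07.
Partial sum through k=1: 4.20654e+10.
k=2: B_{4}/(4)! × [f^{(3)}(43) − f^{(3)}(4)] = −1/720 × (9.54084e+06 − 7680.00) = -13240.5.
Partial sum through k=2: 4.20654e+10.
k=3: B_{6}/(6)! × [f^{(5)}(43) − f^{(5)}(4)] = 1/30240 × (30960.0 − 2880.00) = 0.928571.
Partial sum through k=3: 4.20654e+10.
k=4: B_{8}/(8)! × [f^{(7)}(43) − f^{(7)}(4)] = −1/1209600 × (0.00000 − 0.00000) = 0.00000.

S_4 ≈ 4.20654e+10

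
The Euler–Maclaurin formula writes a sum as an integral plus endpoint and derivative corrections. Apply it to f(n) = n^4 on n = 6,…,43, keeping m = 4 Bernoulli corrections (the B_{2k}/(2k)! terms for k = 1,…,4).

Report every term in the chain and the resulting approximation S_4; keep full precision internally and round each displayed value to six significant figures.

The integral term ∫_6^43 x^4 dx = 2.94001e+07.
Boundary: ½(f(6) + f(43)) = ½(1296.00 + 3.41880e+06) = 1.71005e+06.
Integral + boundary = 3.11102e+07.
Correction k=1: B_{2}/2! · (f^{(1)}(43) − f^{(1)}(6)) = 1/12 · (318028 − 864.000) = 26430.3.
After k=1: 3.11366e+07.
Correction k=2: B_{4}/4! · (f^{(3)}(43) − f^{(3)}(6)) = −1/720 · (1032.00 − 144.000) = -1.23333.
After k=2: 3.11366e+07.
Correction k=3: B_{6}/6! · (f^{(5)}(43) − f^{(5)}(6)) = 1/30240 · (0.00000 − 0.00000) = 0.00000.
After k=3: 3.11366e+07.
Correction k=4: B_{8}/8! · (f^{(7)}(43) − f^{(7)}(6)) = −1/1209600 · (0.00000 − 0.00000) = 0.00000.

S_4 ≈ 3.11366e+07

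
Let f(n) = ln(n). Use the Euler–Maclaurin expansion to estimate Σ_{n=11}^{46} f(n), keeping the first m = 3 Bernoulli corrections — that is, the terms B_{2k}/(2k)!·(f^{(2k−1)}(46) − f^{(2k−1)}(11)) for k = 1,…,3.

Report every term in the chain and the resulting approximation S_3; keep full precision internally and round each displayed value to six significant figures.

The integral term ∫_11^46 ln(x) dx = 114.741.
Boundary: ½(f(11) + f(46)) = ½(2.39790 + 3.82864) = 3.11327.
Integral + boundary = 117.854.
Correction k=1: B_{2}/2! · (f^{(1)}(46) − f^{(1)}(11)) = 1/12 · (0.0217391 − 0.0909091) = -0.00576416.
Partial sum through k=1: 117.848.
Correction k=2: B_{4}/4! · (f^{(3)}(46) − f^{(3)}(11)) = −1/720 · (2.05474e-05 − 0.00150263) = 2.05845e-06.
Partial sum through k=2: 117.848.
Correction k=3: B_{6}/6! · (f^{(5)}(46) − f^{(5)}(11)) = 1/30240 · (1.16526e-07 − 0.000149021) = -4.92409e-09.

S_3 ≈ 117.848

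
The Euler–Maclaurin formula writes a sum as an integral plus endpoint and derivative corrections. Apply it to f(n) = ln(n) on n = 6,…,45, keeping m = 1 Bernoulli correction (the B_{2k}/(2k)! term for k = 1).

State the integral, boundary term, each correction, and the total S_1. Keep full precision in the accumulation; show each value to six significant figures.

∫_6^45 ln(x) dx evaluates to 121.549.
½[f(6) + f(45)] = ½[1.79176 + 3.80666] = 2.79921.
So far: 124.348.
Order-1 term: 1/12 · (0.0222222 − 0.166667) = -0.0120370.

S_1 ≈ 124.336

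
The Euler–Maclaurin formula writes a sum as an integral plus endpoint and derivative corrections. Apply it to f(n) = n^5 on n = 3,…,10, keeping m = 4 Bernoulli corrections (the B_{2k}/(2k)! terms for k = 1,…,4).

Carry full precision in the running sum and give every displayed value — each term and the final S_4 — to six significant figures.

S_4 ≈ 220792

Integral: ∫_3^10 x^5 dx = 166545.
Endpoint term: (f(3) + f(10))/2 = (243.000 + 100000)/2 = 50121.5.
Running total after boundary: 216667.
Correction k=1: B_{2}/2! · (f^{(1)}(10) − f^{(1)}(3)) = 1/12 · (50000.0 − 405.000) = 4132.92.
Partial sum through k=1: 220800.
Correction k=2: B_{4}/4! · (f^{(3)}(10) − f^{(3)}(3)) = −1/720 · (6000.00 − 540.000) = -7.58333.
Partial sum through k=2: 220792.
Correction k=3: B_{6}/6! · (f^{(5)}(10) − f^{(5)}(3)) = 1/30240 · (120.000 − 120.000) = 0.00000.
Partial sum through k=3: 220792.
Correction k=4: B_{8}/8! · (f^{(7)}(10) − f^{(7)}(3)) = −1/1209600 · (0.00000 − 0.00000) = 0.00000.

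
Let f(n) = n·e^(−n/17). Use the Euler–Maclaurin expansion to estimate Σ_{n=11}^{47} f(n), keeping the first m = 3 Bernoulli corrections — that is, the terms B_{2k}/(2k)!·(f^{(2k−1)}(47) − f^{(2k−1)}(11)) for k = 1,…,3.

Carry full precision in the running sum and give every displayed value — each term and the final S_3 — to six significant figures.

S_3 ≈ 185.023

Integral: ∫_11^47 x·e^(−x/17) dx = 180.688.
½[f(11) + f(47)] = ½[5.75942 + 2.96075] = 4.36008.
So far: 185.048.
k=1: B_{2}/(2)! × [f^{(1)}(47) − f^{(1)}(11)] = 1/12 × (-0.111167 − 0.184794) = -0.0246634.
After k=1: 185.023.
k=2: B_{4}/(4)! × [f^{(3)}(47) − f^{(3)}(11)] = −1/720 × (5.12881e-05 − 0.00426284) = 5.84938e-06.
After k=2: 185.023.
k=3: B_{6}/(6)! × [f^{(5)}(47) − f^{(5)}(11)] = 1/30240 × (1.68594e-06 − 2.72881e-05) = -8.46632e-10.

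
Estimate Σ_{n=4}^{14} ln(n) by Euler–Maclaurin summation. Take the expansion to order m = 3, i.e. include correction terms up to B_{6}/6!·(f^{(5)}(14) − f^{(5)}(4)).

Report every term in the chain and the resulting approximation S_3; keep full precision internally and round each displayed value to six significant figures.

Integral: ∫_4^14 ln(x) dx = 21.4016.
Endpoint term: (f(4) + f(14))/2 = (1.38629 + 2.63906)/2 = 2.01268.
So far: 23.4143.
k=1: B_{2}/(2)! × [f^{(1)}(14) − f^{(1)}(4)] = 1/12 × (0.0714286 − 0.250000) = -0.0148810.
After k=1: 23.3994.
k=2: B_{4}/(4)! × [f^{(3)}(14) − f^{(3)}(4)] = −1/720 × (0.000728863 − 0.0312500) = 4.23905e-05.
After k=2: 23.3995.
k=3: B_{6}/(6)! × [f^{(5)}(14) − f^{(5)}(4)] = 1/30240 × (4.46243e-05 − 0.0234375) = -7.73574e-07.

S_3 ≈ 23.3995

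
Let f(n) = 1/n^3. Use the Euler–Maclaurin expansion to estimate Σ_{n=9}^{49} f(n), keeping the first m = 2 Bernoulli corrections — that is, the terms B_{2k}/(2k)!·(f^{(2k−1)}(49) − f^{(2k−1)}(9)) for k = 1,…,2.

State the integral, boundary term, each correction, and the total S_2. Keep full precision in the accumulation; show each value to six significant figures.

Integral: ∫_9^49 1/x^3 dx = 0.00596459.
½[f(9) + f(49)] = ½[0.00137174 + 8.49986e-06] = 0.000690121.
Running total after boundary: 0.00665471.
k=1: B_{2}/(2)! × [f^{(1)}(49) − f^{(1)}(9)] = 1/12 × (-5.20400e-07 − (-0.000457247)) = 3.80606e-05.
After k=1: 0.00669277.
k=2: B_{4}/(4)! × [f^{(3)}(49) − f^{(3)}(9)] = −1/720 × (-4.33486e-09 − (-0.000112901)) = -1.56800e-07.

S_2 ≈ 0.00669262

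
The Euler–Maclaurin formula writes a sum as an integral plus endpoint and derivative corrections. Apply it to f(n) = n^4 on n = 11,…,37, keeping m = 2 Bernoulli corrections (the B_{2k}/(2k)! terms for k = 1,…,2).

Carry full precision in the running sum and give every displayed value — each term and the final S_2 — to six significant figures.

Integral: ∫_11^37 x^4 dx = 1.38366e+07.
Endpoint term: (f(11) + f(37))/2 = (14641.0 + 1.87416e+06)/2 = 944401.
Running total after boundary: 1.47810e+07.
Order-1 term: 1/12 · (202612 − 5324.00) = 16440.7.
Running total after k=1: 1.47974e+07.
Order-2 term: −1/720 · (888.000 − 264.000) = -0.866667.

S_2 ≈ 1.47974e+07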